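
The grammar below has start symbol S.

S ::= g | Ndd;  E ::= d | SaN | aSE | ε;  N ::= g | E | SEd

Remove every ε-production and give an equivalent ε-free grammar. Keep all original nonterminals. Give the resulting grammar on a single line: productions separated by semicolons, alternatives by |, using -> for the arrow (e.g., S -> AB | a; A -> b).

S -> g | dd | Ndd; E -> d | Sa | aS | SaN | aSE; N -> E | g | Sd | SEd

Nullable set: {E, N}.
S -> Ndd: N nullable, giving Ndd | dd.
Drop E -> ε.
E -> SaN: N nullable, giving Sa | SaN.
E -> aSE: E nullable, giving aS | aSE.
N -> E: E nullable, giving E.
N -> SEd: E nullable, giving SEd | Sd.
Unchanged (no nullable symbols): S -> g; E -> d; N -> g.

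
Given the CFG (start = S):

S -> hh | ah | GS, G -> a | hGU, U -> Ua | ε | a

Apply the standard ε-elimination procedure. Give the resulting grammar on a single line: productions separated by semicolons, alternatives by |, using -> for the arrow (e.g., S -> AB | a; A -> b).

S -> GS | ah | hh; G -> a | hG | hGU; U -> a | Ua

Nullable set: {U}.
G -> hGU: U nullable, giving hG | hGU.
Drop U -> ε.
U -> Ua: U nullable, giving Ua | a.
Unchanged (no nullable symbols): S -> GS; S -> ah; S -> hh; G -> a; U -> a.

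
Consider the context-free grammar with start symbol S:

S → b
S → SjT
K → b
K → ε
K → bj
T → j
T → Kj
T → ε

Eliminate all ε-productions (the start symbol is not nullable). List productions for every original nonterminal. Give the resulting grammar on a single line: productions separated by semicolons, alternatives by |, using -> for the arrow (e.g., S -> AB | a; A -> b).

Nullable set: {K, T}.
S -> SjT: T nullable, giving Sj | SjT.
Drop K -> ε.
Drop T -> ε.
T -> Kj: K nullable, giving Kj | j.
Unchanged (no nullable symbols): S -> b; K -> b; K -> bj; T -> j.

S -> b | Sj | SjT; K -> b | bj; T -> j | Kj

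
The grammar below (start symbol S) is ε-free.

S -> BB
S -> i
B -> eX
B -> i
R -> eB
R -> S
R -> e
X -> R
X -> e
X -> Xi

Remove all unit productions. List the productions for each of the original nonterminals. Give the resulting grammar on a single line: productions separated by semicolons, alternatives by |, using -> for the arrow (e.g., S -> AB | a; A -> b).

S -> i | BB; B -> i | eX; R -> e | i | BB | eB; X -> e | i | BB | Xi | eB

Unit productions: R->S, X->R.
Unit pairs (A ⇒* B via units): (R,S), (X,R), (X,S).
S: inherits non-unit rules of {S} → BB | i.
B: inherits non-unit rules of {B} → eX | i.
R: inherits non-unit rules of {R, S} → BB | e | eB | i.
X: inherits non-unit rules of {R, S, X} → BB | Xi | e | eB | i.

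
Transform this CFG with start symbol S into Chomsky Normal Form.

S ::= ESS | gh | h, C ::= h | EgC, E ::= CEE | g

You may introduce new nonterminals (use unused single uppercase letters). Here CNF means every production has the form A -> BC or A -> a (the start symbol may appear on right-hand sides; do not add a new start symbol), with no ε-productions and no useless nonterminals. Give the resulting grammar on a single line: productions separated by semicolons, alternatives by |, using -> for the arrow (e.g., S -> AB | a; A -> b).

No ε-productions.
No unit productions to eliminate.
TERM: introduce A -> g, B -> h and substitute in every rule of length ≥2.
BIN: C -> EAC becomes C -> ED, D -> AC; E -> CEE becomes E -> CF, F -> EE; S -> ESS becomes S -> EG, G -> SS.

S -> h | AB | EG; A -> g; B -> h; C -> h | ED; D -> AC; E -> g | CF; F -> EE; G -> SS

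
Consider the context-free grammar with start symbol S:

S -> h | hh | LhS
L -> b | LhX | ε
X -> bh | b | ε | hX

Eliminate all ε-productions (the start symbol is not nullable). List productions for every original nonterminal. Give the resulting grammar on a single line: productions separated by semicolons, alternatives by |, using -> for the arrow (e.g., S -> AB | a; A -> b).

S -> h | hS | hh | LhS; L -> b | h | Lh | hX | LhX; X -> b | h | bh | hX

Nullable set: {L, X}.
S -> LhS: L nullable, giving LhS | hS.
Drop L -> ε.
L -> LhX: L, X nullable, giving Lh | LhX | h | hX.
Drop X -> ε.
X -> hX: X nullable, giving h | hX.
Unchanged (no nullable symbols): S -> h; S -> hh; L -> b; X -> b; X -> bh.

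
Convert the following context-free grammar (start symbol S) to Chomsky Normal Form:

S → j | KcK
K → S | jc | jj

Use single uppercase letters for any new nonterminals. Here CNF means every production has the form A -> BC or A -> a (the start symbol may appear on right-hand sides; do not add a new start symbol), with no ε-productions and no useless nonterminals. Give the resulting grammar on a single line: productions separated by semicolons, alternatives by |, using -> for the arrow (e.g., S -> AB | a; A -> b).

S -> j | KD; A -> c; B -> j; C -> AK; D -> AK; K -> j | BA | BB | KC

No ε-productions.
After unit-elimination: S -> j | KcK; K -> j | jc | jj | KcK.
TERM: introduce A -> c, B -> j and substitute in every rule of length ≥2.
BIN: K -> KAK becomes K -> KC, C -> AK; S -> KAK becomes S -> KD, D -> AK.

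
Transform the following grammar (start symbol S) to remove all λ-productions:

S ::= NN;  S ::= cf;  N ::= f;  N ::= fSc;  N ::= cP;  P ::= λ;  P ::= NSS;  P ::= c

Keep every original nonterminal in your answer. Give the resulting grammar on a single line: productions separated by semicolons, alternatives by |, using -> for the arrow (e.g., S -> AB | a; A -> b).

Nullable set: {P}.
N -> cP: P nullable, giving c | cP.
Drop P -> λ.
Unchanged (no nullable symbols): S -> NN; S -> cf; N -> f; N -> fSc; P -> NSS; P -> c.

S -> NN | cf; N -> c | f | cP | fSc; P -> c | NSS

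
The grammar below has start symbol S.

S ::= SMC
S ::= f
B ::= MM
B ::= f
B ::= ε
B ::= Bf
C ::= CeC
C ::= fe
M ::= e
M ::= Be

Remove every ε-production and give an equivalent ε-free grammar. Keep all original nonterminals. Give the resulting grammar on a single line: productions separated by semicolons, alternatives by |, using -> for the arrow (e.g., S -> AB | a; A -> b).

S -> f | SMC; B -> f | Bf | MM; C -> fe | CeC; M -> e | Be

Nullable set: {B}.
Drop B -> ε.
B -> Bf: B nullable, giving Bf | f.
M -> Be: B nullable, giving Be | e.
Unchanged (no nullable symbols): S -> SMC; S -> f; B -> MM; B -> f; C -> CeC; C -> fe; M -> e.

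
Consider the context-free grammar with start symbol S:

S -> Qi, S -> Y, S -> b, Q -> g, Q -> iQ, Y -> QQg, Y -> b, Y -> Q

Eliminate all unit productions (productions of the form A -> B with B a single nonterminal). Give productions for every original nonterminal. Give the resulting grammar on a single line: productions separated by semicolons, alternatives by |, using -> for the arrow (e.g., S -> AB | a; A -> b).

Unit productions: S->Y, Y->Q.
Unit pairs (A ⇒* B via units): (S,Q), (S,Y), (Y,Q).
S: inherits non-unit rules of {Q, S, Y} → QQg | Qi | b | g | iQ.
Q: inherits non-unit rules of {Q} → g | iQ.
Y: inherits non-unit rules of {Q, Y} → QQg | b | g | iQ.

S -> b | g | Qi | iQ | QQg; Q -> g | iQ; Y -> b | g | iQ | QQg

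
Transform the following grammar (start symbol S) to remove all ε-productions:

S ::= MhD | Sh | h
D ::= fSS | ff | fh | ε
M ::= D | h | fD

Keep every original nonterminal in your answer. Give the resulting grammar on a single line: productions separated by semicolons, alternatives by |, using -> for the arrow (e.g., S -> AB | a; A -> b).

S -> h | Mh | Sh | hD | MhD; D -> ff | fh | fSS; M -> D | f | h | fD

Nullable set: {D, M}.
S -> MhD: M, D nullable, giving Mh | MhD | h | hD.
Drop D -> ε.
M -> D: D nullable, giving D.
M -> fD: D nullable, giving f | fD.
Unchanged (no nullable symbols): S -> Sh; S -> h; D -> fSS; D -> ff; D -> fh; M -> h.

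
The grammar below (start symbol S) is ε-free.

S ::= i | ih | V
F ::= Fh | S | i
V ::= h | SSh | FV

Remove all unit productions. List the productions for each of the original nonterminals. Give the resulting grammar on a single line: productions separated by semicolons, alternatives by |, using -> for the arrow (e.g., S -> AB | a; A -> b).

Unit productions: F->S, S->V.
Unit pairs (A ⇒* B via units): (F,S), (F,V), (S,V).
S: inherits non-unit rules of {S, V} → FV | SSh | h | i | ih.
F: inherits non-unit rules of {F, S, V} → FV | Fh | SSh | h | i | ih.
V: inherits non-unit rules of {V} → FV | SSh | h.

S -> h | i | FV | ih | SSh; F -> h | i | FV | Fh | ih | SSh; V -> h | FV | SSh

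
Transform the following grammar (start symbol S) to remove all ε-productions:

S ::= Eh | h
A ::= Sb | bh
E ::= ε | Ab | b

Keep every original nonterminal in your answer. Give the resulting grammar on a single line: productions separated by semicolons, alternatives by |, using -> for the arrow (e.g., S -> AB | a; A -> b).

Nullable set: {E}.
S -> Eh: E nullable, giving Eh | h.
Drop E -> ε.
Unchanged (no nullable symbols): S -> h; A -> Sb; A -> bh; E -> Ab; E -> b.

S -> h | Eh; A -> Sb | bh; E -> b | Ab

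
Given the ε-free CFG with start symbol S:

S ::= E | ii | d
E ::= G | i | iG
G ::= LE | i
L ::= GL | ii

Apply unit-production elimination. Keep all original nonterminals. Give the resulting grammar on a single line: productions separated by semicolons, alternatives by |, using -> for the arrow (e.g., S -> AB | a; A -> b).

Unit productions: E->G, S->E.
Unit pairs (A ⇒* B via units): (E,G), (S,E), (S,G).
S: inherits non-unit rules of {E, G, S} → LE | d | i | iG | ii.
E: inherits non-unit rules of {E, G} → LE | i | iG.
G: inherits non-unit rules of {G} → LE | i.
L: inherits non-unit rules of {L} → GL | ii.

S -> d | i | LE | iG | ii; E -> i | LE | iG; G -> i | LE; L -> GL | ii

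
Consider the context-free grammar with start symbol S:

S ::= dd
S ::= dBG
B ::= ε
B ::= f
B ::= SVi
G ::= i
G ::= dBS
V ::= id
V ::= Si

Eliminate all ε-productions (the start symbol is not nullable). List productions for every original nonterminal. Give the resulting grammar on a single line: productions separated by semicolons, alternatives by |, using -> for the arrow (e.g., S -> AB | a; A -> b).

S -> dG | dd | dBG; B -> f | SVi; G -> i | dS | dBS; V -> Si | id

Nullable set: {B}.
S -> dBG: B nullable, giving dBG | dG.
Drop B -> ε.
G -> dBS: B nullable, giving dBS | dS.
Unchanged (no nullable symbols): S -> dd; B -> SVi; B -> f; G -> i; V -> Si; V -> id.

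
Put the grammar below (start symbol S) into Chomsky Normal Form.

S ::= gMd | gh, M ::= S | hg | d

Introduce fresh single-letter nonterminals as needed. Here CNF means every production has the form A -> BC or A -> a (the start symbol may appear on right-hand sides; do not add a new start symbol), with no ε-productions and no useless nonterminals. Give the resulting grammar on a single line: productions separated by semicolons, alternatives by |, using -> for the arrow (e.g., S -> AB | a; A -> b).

S -> AC | AE; A -> g; B -> d; C -> h; D -> MB; E -> MB; M -> d | AC | AD | CA

No ε-productions.
After unit-elimination: S -> gh | gMd; M -> d | gh | hg | gMd.
TERM: introduce B -> d, A -> g, C -> h and substitute in every rule of length ≥2.
BIN: M -> AMB becomes M -> AD, D -> MB; S -> AMB becomes S -> AE, E -> MB.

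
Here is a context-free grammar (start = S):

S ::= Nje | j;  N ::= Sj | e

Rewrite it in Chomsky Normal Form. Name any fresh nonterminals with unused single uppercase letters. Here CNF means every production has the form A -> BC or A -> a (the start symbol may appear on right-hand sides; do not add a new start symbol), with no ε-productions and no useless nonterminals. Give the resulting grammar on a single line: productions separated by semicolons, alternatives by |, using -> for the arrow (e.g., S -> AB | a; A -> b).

S -> j | NC; A -> j; B -> e; C -> AB; N -> e | SA

No ε-productions.
No unit productions to eliminate.
TERM: introduce B -> e, A -> j and substitute in every rule of length ≥2.
BIN: S -> NAB becomes S -> NC, C -> AB.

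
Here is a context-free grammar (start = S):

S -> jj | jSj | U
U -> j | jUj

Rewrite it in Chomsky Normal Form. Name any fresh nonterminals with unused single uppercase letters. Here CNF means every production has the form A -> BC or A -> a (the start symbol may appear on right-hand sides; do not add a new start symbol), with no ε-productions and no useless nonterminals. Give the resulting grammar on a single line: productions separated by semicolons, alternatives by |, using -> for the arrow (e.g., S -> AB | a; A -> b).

No ε-productions.
After unit-elimination: S -> j | jj | jSj | jUj; U -> j | jUj.
TERM: introduce A -> j and substitute in every rule of length ≥2.
BIN: S -> ASA becomes S -> AB, B -> SA; S -> AUA becomes S -> AC, C -> UA; U -> AUA becomes U -> AD, D -> UA.

S -> j | AA | AB | AC; A -> j; B -> SA; C -> UA; D -> UA; U -> j | AD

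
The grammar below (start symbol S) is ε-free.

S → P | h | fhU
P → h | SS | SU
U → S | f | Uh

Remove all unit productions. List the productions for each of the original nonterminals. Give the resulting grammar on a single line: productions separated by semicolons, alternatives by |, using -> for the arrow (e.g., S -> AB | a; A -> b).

S -> h | SS | SU | fhU; P -> h | SS | SU; U -> f | h | SS | SU | Uh | fhU

Unit productions: S->P, U->S.
Unit pairs (A ⇒* B via units): (S,P), (U,P), (U,S).
S: inherits non-unit rules of {P, S} → SS | SU | fhU | h.
P: inherits non-unit rules of {P} → SS | SU | h.
U: inherits non-unit rules of {P, S, U} → SS | SU | Uh | f | fhU | h.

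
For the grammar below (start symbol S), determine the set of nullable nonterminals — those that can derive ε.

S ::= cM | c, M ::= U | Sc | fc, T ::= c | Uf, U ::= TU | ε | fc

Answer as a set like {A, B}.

{M, U}

Directly nullable (have an ε-rule): {U}.
M is nullable via M -> U (every symbol on the right is already known nullable).
Not nullable: S, T — each has a terminal in every rule's right-hand side or depends on a non-nullable symbol.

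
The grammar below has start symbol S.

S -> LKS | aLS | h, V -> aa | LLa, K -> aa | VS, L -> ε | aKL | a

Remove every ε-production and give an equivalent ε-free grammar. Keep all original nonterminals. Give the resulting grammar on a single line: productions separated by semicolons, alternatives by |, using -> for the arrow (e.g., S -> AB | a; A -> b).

S -> h | KS | aS | LKS | aLS; K -> VS | aa; L -> a | aK | aKL; V -> a | La | aa | LLa

Nullable set: {L}.
S -> LKS: L nullable, giving KS | LKS.
S -> aLS: L nullable, giving aLS | aS.
Drop L -> ε.
L -> aKL: L nullable, giving aK | aKL.
V -> LLa: L, L nullable, giving LLa | La | a.
Unchanged (no nullable symbols): S -> h; K -> VS; K -> aa; L -> a; V -> aa.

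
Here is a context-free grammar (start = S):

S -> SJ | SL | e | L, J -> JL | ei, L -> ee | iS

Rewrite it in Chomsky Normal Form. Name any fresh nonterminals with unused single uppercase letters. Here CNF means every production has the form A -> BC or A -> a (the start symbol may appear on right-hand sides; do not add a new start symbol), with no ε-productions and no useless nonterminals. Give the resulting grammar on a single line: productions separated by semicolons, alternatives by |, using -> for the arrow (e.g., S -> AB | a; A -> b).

S -> e | AA | BS | SJ | SL; A -> e; B -> i; J -> AB | JL; L -> AA | BS

No ε-productions.
After unit-elimination: S -> e | SJ | SL | ee | iS; J -> JL | ei; L -> ee | iS.
TERM: introduce A -> e, B -> i and substitute in every rule of length ≥2.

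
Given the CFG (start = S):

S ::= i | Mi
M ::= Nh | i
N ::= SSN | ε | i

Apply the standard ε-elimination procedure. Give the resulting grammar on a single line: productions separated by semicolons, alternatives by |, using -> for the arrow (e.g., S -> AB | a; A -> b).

Nullable set: {N}.
M -> Nh: N nullable, giving Nh | h.
Drop N -> ε.
N -> SSN: N nullable, giving SS | SSN.
Unchanged (no nullable symbols): S -> Mi; S -> i; M -> i; N -> i.

S -> i | Mi; M -> h | i | Nh; N -> i | SS | SSN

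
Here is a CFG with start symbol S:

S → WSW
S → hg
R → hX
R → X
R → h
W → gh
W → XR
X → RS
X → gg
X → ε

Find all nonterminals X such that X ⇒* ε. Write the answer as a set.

{R, W, X}

Directly nullable (have an ε-rule): {X}.
R is nullable via R -> X (every symbol on the right is already known nullable).
W is nullable via W -> XR (every symbol on the right is already known nullable).
Not nullable: S — each has a terminal in every rule's right-hand side or depends on a non-nullable symbol.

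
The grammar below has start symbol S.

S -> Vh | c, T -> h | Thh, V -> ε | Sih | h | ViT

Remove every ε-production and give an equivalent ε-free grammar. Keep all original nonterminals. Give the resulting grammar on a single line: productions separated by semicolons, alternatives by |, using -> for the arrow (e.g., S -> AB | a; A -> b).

S -> c | h | Vh; T -> h | Thh; V -> h | iT | Sih | ViT

Nullable set: {V}.
S -> Vh: V nullable, giving Vh | h.
Drop V -> ε.
V -> ViT: V nullable, giving ViT | iT.
Unchanged (no nullable symbols): S -> c; T -> Thh; T -> h; V -> Sih; V -> h.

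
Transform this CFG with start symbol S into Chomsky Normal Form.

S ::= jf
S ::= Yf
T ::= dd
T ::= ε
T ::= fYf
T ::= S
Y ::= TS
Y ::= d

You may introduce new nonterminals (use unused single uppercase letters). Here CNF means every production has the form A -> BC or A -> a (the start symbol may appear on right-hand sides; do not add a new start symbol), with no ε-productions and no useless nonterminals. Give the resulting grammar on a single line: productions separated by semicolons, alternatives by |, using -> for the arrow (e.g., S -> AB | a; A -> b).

S -> BA | YA; A -> f; B -> j; C -> d; D -> YA; T -> AD | BA | CC | YA; Y -> d | BA | TS | YA

Nullable: {T}; after ε-elimination: S -> Yf | jf; T -> S | dd | fYf; Y -> S | d | TS.
After unit-elimination: S -> Yf | jf; T -> Yf | dd | jf | fYf; Y -> d | TS | Yf | jf.
TERM: introduce C -> d, A -> f, B -> j and substitute in every rule of length ≥2.
BIN: T -> AYA becomes T -> AD, D -> YA.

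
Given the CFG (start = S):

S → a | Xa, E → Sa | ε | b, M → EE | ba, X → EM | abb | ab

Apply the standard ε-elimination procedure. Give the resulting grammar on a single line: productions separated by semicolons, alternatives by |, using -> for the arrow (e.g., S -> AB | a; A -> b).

S -> a | Xa; E -> b | Sa; M -> E | EE | ba; X -> E | M | EM | ab | abb

Nullable set: {E, M, X}.
S -> Xa: X nullable, giving Xa | a.
Drop E -> ε.
M -> EE: E, E nullable, giving E | EE.
X -> EM: E, M nullable, giving E | EM | M.
Unchanged (no nullable symbols): S -> a; E -> Sa; E -> b; M -> ba; X -> ab; X -> abb.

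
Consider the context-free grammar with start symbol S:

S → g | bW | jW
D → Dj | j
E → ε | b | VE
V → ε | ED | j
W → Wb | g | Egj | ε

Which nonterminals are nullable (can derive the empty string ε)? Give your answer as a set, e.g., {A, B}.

{E, V, W}

Directly nullable (have an ε-rule): {E, V, W}.
Not nullable: D, S — each has a terminal in every rule's right-hand side or depends on a non-nullable symbol.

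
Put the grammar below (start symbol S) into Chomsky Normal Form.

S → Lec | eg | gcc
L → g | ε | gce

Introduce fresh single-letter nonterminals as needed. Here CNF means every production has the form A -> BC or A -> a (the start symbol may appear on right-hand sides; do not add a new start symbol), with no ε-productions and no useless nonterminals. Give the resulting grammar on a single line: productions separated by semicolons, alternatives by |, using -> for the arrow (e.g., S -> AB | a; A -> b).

S -> AE | CA | CB | LF; A -> g; B -> c; C -> e; D -> BC; E -> BB; F -> CB; L -> g | AD

Nullable: {L}; after ε-elimination: S -> ec | eg | Lec | gcc; L -> g | gce.
No unit productions to eliminate.
TERM: introduce B -> c, C -> e, A -> g and substitute in every rule of length ≥2.
BIN: L -> ABC becomes L -> AD, D -> BC; S -> ABB becomes S -> AE, E -> BB; S -> LCB becomes S -> LF, F -> CB.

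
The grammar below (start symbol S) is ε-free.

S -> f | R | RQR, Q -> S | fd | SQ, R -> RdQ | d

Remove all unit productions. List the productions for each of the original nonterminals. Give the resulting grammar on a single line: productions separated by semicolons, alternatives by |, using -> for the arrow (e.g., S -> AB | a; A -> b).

Unit productions: Q->S, S->R.
Unit pairs (A ⇒* B via units): (Q,R), (Q,S), (S,R).
S: inherits non-unit rules of {R, S} → RQR | RdQ | d | f.
Q: inherits non-unit rules of {Q, R, S} → RQR | RdQ | SQ | d | f | fd.
R: inherits non-unit rules of {R} → RdQ | d.

S -> d | f | RQR | RdQ; Q -> d | f | SQ | fd | RQR | RdQ; R -> d | RdQ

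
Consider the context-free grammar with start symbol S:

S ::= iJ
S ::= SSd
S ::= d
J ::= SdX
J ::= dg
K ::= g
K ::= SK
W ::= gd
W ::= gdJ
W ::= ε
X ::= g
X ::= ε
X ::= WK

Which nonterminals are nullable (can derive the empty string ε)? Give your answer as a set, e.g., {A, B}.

Directly nullable (have an ε-rule): {W, X}.
Not nullable: J, K, S — each has a terminal in every rule's right-hand side or depends on a non-nullable symbol.

{W, X}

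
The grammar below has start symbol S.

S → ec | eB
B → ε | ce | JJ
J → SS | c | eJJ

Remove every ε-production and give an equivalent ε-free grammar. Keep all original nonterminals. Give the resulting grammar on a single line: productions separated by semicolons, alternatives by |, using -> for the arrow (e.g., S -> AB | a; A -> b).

S -> e | eB | ec; B -> JJ | ce; J -> c | SS | eJJ

Nullable set: {B}.
S -> eB: B nullable, giving e | eB.
Drop B -> ε.
Unchanged (no nullable symbols): S -> ec; B -> JJ; B -> ce; J -> SS; J -> c; J -> eJJ.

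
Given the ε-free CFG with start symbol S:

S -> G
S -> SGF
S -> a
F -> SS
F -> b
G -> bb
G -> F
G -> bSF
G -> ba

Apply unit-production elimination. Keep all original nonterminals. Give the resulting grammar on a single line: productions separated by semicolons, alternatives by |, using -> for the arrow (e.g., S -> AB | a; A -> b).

Unit productions: G->F, S->G.
Unit pairs (A ⇒* B via units): (G,F), (S,F), (S,G).
S: inherits non-unit rules of {F, G, S} → SGF | SS | a | b | bSF | ba | bb.
F: inherits non-unit rules of {F} → SS | b.
G: inherits non-unit rules of {F, G} → SS | b | bSF | ba | bb.

S -> a | b | SS | ba | bb | SGF | bSF; F -> b | SS; G -> b | SS | ba | bb | bSF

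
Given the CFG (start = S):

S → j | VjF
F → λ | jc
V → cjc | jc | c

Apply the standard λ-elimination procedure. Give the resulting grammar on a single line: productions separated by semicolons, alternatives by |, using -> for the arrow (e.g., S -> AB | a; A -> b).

S -> j | Vj | VjF; F -> jc; V -> c | jc | cjc

Nullable set: {F}.
S -> VjF: F nullable, giving Vj | VjF.
Drop F -> λ.
Unchanged (no nullable symbols): S -> j; F -> jc; V -> c; V -> cjc; V -> jc.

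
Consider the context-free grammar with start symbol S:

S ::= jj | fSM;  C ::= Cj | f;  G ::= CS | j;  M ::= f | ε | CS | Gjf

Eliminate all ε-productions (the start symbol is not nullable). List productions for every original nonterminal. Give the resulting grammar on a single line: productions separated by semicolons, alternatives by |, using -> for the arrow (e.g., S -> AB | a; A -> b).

Nullable set: {M}.
S -> fSM: M nullable, giving fS | fSM.
Drop M -> ε.
Unchanged (no nullable symbols): S -> jj; C -> Cj; C -> f; G -> CS; G -> j; M -> CS; M -> Gjf; M -> f.

S -> fS | jj | fSM; C -> f | Cj; G -> j | CS; M -> f | CS | Gjf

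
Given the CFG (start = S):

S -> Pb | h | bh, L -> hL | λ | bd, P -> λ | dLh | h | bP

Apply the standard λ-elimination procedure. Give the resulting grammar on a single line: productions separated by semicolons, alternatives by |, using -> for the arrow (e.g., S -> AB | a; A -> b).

S -> b | h | Pb | bh; L -> h | bd | hL; P -> b | h | bP | dh | dLh

Nullable set: {L, P}.
S -> Pb: P nullable, giving Pb | b.
Drop L -> λ.
L -> hL: L nullable, giving h | hL.
Drop P -> λ.
P -> bP: P nullable, giving b | bP.
P -> dLh: L nullable, giving dLh | dh.
Unchanged (no nullable symbols): S -> bh; S -> h; L -> bd; P -> h.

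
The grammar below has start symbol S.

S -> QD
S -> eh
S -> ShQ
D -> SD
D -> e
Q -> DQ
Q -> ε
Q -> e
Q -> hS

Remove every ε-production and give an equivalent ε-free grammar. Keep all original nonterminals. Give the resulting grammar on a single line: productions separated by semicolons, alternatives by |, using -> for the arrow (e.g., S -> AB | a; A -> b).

S -> D | QD | Sh | eh | ShQ; D -> e | SD; Q -> D | e | DQ | hS

Nullable set: {Q}.
S -> QD: Q nullable, giving D | QD.
S -> ShQ: Q nullable, giving Sh | ShQ.
Drop Q -> ε.
Q -> DQ: Q nullable, giving D | DQ.
Unchanged (no nullable symbols): S -> eh; D -> SD; D -> e; Q -> e; Q -> hS.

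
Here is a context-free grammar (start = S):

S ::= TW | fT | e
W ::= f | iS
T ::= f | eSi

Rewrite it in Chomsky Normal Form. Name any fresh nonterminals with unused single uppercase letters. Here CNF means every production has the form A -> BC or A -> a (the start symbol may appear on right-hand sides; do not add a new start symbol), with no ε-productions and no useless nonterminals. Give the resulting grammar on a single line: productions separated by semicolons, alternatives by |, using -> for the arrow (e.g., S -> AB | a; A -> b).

S -> e | AT | TW; A -> f; B -> e; C -> i; D -> SC; T -> f | BD; W -> f | CS

No ε-productions.
No unit productions to eliminate.
TERM: introduce B -> e, A -> f, C -> i and substitute in every rule of length ≥2.
BIN: T -> BSC becomes T -> BD, D -> SC.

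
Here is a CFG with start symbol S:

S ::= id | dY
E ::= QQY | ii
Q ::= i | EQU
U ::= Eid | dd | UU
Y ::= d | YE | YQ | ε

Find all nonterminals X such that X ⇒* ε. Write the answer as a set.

Directly nullable (have an ε-rule): {Y}.
Not nullable: E, Q, S, U — each has a terminal in every rule's right-hand side or depends on a non-nullable symbol.

{Y}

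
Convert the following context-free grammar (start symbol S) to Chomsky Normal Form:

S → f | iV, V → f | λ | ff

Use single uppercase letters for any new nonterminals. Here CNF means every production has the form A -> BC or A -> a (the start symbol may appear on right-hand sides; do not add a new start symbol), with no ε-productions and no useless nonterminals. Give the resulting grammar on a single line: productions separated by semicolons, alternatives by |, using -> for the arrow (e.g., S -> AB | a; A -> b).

S -> f | i | AV; A -> i; B -> f; V -> f | BB

Nullable: {V}; after ε-elimination: S -> f | i | iV; V -> f | ff.
No unit productions to eliminate.
TERM: introduce B -> f, A -> i and substitute in every rule of length ≥2.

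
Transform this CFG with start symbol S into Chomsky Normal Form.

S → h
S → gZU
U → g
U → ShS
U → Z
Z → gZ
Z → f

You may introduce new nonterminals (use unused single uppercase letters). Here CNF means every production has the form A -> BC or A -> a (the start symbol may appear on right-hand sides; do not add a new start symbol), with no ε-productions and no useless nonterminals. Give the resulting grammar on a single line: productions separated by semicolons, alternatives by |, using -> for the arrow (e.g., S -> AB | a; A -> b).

S -> h | AC; A -> g; B -> h; C -> ZU; D -> BS; U -> f | g | AZ | SD; Z -> f | AZ

No ε-productions.
After unit-elimination: S -> h | gZU; U -> f | g | gZ | ShS; Z -> f | gZ.
TERM: introduce A -> g, B -> h and substitute in every rule of length ≥2.
BIN: S -> AZU becomes S -> AC, C -> ZU; U -> SBS becomes U -> SD, D -> BS.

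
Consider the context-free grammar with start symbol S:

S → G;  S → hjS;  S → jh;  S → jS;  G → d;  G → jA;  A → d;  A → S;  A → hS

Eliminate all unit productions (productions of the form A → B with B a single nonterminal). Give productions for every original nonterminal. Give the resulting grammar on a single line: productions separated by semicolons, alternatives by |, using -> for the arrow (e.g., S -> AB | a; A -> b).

Unit productions: A->S, S->G.
Unit pairs (A ⇒* B via units): (A,G), (A,S), (S,G).
S: inherits non-unit rules of {G, S} → d | hjS | jA | jS | jh.
A: inherits non-unit rules of {A, G, S} → d | hS | hjS | jA | jS | jh.
G: inherits non-unit rules of {G} → d | jA.

S -> d | jA | jS | jh | hjS; A -> d | hS | jA | jS | jh | hjS; G -> d | jA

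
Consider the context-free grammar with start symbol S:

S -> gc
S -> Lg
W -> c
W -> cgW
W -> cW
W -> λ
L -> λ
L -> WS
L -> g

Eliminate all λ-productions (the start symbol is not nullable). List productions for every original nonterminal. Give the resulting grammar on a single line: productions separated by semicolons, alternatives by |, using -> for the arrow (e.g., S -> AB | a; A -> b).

S -> g | Lg | gc; L -> S | g | WS; W -> c | cW | cg | cgW

Nullable set: {L, W}.
S -> Lg: L nullable, giving Lg | g.
Drop L -> λ.
L -> WS: W nullable, giving S | WS.
Drop W -> λ.
W -> cW: W nullable, giving c | cW.
W -> cgW: W nullable, giving cg | cgW.
Unchanged (no nullable symbols): S -> gc; L -> g; W -> c.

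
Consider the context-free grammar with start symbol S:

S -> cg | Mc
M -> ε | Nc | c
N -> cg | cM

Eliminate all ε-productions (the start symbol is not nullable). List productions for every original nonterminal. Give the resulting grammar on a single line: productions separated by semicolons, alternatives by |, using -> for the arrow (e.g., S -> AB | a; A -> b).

S -> c | Mc | cg; M -> c | Nc; N -> c | cM | cg

Nullable set: {M}.
S -> Mc: M nullable, giving Mc | c.
Drop M -> ε.
N -> cM: M nullable, giving c | cM.
Unchanged (no nullable symbols): S -> cg; M -> Nc; M -> c; N -> cg.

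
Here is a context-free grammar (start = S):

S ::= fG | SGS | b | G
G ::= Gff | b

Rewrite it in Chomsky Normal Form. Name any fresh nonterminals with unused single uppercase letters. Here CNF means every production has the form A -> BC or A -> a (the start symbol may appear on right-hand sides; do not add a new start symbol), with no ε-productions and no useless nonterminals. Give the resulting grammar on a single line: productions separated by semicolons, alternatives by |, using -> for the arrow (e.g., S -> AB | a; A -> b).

S -> b | AG | GC | SD; A -> f; B -> AA; C -> AA; D -> GS; G -> b | GB

No ε-productions.
After unit-elimination: S -> b | fG | Gff | SGS; G -> b | Gff.
TERM: introduce A -> f and substitute in every rule of length ≥2.
BIN: G -> GAA becomes G -> GB, B -> AA; S -> GAA becomes S -> GC, C -> AA; S -> SGS becomes S -> SD, D -> GS.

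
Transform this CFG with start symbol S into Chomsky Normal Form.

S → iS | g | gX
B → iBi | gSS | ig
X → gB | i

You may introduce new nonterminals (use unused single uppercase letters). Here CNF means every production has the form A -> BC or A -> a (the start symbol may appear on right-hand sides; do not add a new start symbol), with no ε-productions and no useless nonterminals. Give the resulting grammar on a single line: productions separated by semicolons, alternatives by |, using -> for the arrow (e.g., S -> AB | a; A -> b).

S -> g | AX | CS; A -> g; B -> AD | CA | CE; C -> i; D -> SS; E -> BC; X -> i | AB

No ε-productions.
No unit productions to eliminate.
TERM: introduce A -> g, C -> i and substitute in every rule of length ≥2.
BIN: B -> ASS becomes B -> AD, D -> SS; B -> CBC becomes B -> CE, E -> BC.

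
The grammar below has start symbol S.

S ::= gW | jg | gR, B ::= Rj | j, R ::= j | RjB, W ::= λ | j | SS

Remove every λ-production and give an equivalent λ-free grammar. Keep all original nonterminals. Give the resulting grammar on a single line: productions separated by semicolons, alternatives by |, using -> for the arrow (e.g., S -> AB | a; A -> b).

S -> g | gR | gW | jg; B -> j | Rj; R -> j | RjB; W -> j | SS

Nullable set: {W}.
S -> gW: W nullable, giving g | gW.
Drop W -> λ.
Unchanged (no nullable symbols): S -> gR; S -> jg; B -> Rj; B -> j; R -> RjB; R -> j; W -> SS; W -> j.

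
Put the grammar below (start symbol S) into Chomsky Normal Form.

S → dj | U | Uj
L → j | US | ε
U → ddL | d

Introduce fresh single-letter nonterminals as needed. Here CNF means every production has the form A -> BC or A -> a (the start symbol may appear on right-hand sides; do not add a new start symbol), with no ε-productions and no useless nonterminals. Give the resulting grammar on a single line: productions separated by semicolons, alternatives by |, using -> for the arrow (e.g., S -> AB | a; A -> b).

S -> d | BA | BB | BC | UA; A -> j; B -> d; C -> BL; D -> BL; L -> j | US; U -> d | BB | BD

Nullable: {L}; after ε-elimination: S -> U | Uj | dj; L -> j | US; U -> d | dd | ddL.
After unit-elimination: S -> d | Uj | dd | dj | ddL; L -> j | US; U -> d | dd | ddL.
TERM: introduce B -> d, A -> j and substitute in every rule of length ≥2.
BIN: S -> BBL becomes S -> BC, C -> BL; U -> BBL becomes U -> BD, D -> BL.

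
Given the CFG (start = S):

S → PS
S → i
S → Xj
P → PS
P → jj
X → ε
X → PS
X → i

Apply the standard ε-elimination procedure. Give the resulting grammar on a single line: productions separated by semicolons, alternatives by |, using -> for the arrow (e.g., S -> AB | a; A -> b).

Nullable set: {X}.
S -> Xj: X nullable, giving Xj | j.
Drop X -> ε.
Unchanged (no nullable symbols): S -> PS; S -> i; P -> PS; P -> jj; X -> PS; X -> i.

S -> i | j | PS | Xj; P -> PS | jj; X -> i | PS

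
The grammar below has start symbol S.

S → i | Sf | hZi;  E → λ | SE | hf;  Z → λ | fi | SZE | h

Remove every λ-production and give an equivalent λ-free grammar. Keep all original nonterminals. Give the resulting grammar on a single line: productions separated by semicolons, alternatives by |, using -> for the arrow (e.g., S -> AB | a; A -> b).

S -> i | Sf | hi | hZi; E -> S | SE | hf; Z -> S | h | SE | SZ | fi | SZE

Nullable set: {E, Z}.
S -> hZi: Z nullable, giving hZi | hi.
Drop E -> λ.
E -> SE: E nullable, giving S | SE.
Drop Z -> λ.
Z -> SZE: Z, E nullable, giving S | SE | SZ | SZE.
Unchanged (no nullable symbols): S -> Sf; S -> i; E -> hf; Z -> fi; Z -> h.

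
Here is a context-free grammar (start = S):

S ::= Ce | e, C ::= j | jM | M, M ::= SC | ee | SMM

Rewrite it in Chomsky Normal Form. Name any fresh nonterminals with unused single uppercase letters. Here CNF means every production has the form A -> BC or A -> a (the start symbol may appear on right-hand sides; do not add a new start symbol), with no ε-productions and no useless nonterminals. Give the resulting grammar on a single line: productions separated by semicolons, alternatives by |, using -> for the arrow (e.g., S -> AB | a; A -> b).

No ε-productions.
After unit-elimination: S -> e | Ce; C -> j | SC | ee | jM | SMM; M -> SC | ee | SMM.
TERM: introduce A -> e, B -> j and substitute in every rule of length ≥2.
BIN: C -> SMM becomes C -> SD, D -> MM; M -> SMM becomes M -> SE, E -> MM.

S -> e | CA; A -> e; B -> j; C -> j | AA | BM | SC | SD; D -> MM; E -> MM; M -> AA | SC | SE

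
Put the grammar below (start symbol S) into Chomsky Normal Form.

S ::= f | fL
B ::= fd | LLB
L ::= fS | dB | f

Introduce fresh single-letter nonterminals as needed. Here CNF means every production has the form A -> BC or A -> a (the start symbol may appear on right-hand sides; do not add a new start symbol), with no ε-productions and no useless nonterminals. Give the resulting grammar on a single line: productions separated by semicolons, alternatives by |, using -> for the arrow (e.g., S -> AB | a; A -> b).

No ε-productions.
No unit productions to eliminate.
TERM: introduce C -> d, A -> f and substitute in every rule of length ≥2.
BIN: B -> LLB becomes B -> LD, D -> LB.

S -> f | AL; A -> f; B -> AC | LD; C -> d; D -> LB; L -> f | AS | CB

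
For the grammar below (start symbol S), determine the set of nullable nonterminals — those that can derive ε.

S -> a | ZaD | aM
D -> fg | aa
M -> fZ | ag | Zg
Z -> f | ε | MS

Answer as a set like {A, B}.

{Z}

Directly nullable (have an ε-rule): {Z}.
Not nullable: D, M, S — each has a terminal in every rule's right-hand side or depends on a non-nullable symbol.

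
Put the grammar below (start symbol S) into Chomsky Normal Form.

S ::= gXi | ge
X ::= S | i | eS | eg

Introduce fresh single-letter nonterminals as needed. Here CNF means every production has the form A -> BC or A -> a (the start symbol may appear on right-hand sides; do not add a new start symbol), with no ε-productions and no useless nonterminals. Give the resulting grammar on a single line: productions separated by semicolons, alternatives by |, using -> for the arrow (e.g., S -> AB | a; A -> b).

No ε-productions.
After unit-elimination: S -> ge | gXi; X -> i | eS | eg | ge | gXi.
TERM: introduce C -> e, A -> g, B -> i and substitute in every rule of length ≥2.
BIN: S -> AXB becomes S -> AD, D -> XB; X -> AXB becomes X -> AE, E -> XB.

S -> AC | AD; A -> g; B -> i; C -> e; D -> XB; E -> XB; X -> i | AC | AE | CA | CS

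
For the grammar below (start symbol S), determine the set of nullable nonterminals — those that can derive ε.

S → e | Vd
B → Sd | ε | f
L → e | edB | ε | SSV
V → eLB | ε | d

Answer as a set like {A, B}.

Directly nullable (have an ε-rule): {B, L, V}.
Not nullable: S — each has a terminal in every rule's right-hand side or depends on a non-nullable symbol.

{B, L, V}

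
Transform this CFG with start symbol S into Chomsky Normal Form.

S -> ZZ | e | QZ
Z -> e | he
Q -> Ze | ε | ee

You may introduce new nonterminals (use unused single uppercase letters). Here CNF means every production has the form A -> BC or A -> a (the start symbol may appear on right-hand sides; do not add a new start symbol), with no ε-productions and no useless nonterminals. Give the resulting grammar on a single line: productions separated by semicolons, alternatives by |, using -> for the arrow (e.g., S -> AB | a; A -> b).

S -> e | BA | QZ | ZZ; A -> e; B -> h; Q -> AA | ZA; Z -> e | BA

Nullable: {Q}; after ε-elimination: S -> Z | e | QZ | ZZ; Q -> Ze | ee; Z -> e | he.
After unit-elimination: S -> e | QZ | ZZ | he; Q -> Ze | ee; Z -> e | he.
TERM: introduce A -> e, B -> h and substitute in every rule of length ≥2.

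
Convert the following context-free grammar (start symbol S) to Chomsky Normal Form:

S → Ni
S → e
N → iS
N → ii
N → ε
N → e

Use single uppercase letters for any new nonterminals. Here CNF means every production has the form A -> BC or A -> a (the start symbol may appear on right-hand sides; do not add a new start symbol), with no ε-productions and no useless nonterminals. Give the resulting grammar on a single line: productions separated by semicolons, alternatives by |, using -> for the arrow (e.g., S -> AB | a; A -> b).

S -> e | i | NA; A -> i; N -> e | AA | AS

Nullable: {N}; after ε-elimination: S -> e | i | Ni; N -> e | iS | ii.
No unit productions to eliminate.
TERM: introduce A -> i and substitute in every rule of length ≥2.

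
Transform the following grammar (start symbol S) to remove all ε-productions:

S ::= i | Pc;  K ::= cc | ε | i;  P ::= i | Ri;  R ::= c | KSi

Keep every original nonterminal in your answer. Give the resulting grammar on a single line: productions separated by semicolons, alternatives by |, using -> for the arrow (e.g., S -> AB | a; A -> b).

Nullable set: {K}.
Drop K -> ε.
R -> KSi: K nullable, giving KSi | Si.
Unchanged (no nullable symbols): S -> Pc; S -> i; K -> cc; K -> i; P -> Ri; P -> i; R -> c.

S -> i | Pc; K -> i | cc; P -> i | Ri; R -> c | Si | KSi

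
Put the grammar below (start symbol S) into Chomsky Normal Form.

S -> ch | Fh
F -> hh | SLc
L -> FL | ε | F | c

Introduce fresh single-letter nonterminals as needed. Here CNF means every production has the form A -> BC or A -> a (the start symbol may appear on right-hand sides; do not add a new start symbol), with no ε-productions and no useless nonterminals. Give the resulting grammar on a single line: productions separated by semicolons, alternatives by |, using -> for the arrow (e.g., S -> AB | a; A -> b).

Nullable: {L}; after ε-elimination: S -> Fh | ch; F -> Sc | hh | SLc; L -> F | c | FL.
After unit-elimination: S -> Fh | ch; F -> Sc | hh | SLc; L -> c | FL | Sc | hh | SLc.
TERM: introduce A -> c, B -> h and substitute in every rule of length ≥2.
BIN: F -> SLA becomes F -> SC, C -> LA; L -> SLA becomes L -> SD, D -> LA.

S -> AB | FB; A -> c; B -> h; C -> LA; D -> LA; F -> BB | SA | SC; L -> c | BB | FL | SA | SD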